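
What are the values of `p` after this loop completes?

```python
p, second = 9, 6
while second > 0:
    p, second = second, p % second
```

Let's trace through this code step by step.

Initialize: p = 9
Initialize: second = 6
Entering loop: while second > 0:
After iteration 1: p = 6, second = 3
After iteration 2: p = 3, second = 0
Loop ends.

Final answer: 3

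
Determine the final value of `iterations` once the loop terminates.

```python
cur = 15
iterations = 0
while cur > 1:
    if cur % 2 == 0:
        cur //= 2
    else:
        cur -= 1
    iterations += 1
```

Let's trace through this code step by step.

Initialize: cur = 15
Initialize: iterations = 0
Entering loop: while cur > 1:
After iteration 1: cur = 14, iterations = 1
After iteration 2: cur = 7, iterations = 2
After iteration 3: cur = 6, iterations = 3
After iteration 4: cur = 3, iterations = 4
After iteration 5: cur = 2, iterations = 5
After iteration 6: cur = 1, iterations = 6
Loop ends.

Final answer: 6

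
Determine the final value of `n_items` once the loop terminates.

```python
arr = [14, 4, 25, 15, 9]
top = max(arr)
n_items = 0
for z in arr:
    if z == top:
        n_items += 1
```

Let's trace through this code step by step.

Initialize: arr = [14, 4, 25, 15, 9]
Initialize: top = 25
Initialize: n_items = 0
Entering loop: for z in arr:
After iteration 1: z = 14, n_items = 0
After iteration 2: z = 4, n_items = 0
After iteration 3: z = 25, n_items = 1
After iteration 4: z = 15, n_items = 1
After iteration 5: z = 9, n_items = 1
Loop ends.

Final answer: 1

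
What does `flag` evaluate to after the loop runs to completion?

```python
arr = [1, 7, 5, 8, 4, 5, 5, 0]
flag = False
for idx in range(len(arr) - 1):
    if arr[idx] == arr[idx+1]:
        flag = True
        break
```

Let's trace through this code step by step.

Initialize: arr = [1, 7, 5, 8, 4, 5, 5, 0]
Initialize: flag = False
Entering loop: for idx in range(len(arr) - 1):
After iteration 1: idx = 0, flag = False
After iteration 2: idx = 1, flag = False
After iteration 3: idx = 2, flag = False
After iteration 4: idx = 3, flag = False
After iteration 5: idx = 4, flag = False
After iteration 6: idx = 5, flag = True
Loop ends.

Final answer: True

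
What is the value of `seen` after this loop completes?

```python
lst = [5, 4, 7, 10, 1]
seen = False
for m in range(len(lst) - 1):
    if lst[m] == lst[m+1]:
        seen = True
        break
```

Let's trace through this code step by step.

Initialize: lst = [5, 4, 7, 10, 1]
Initialize: seen = False
Entering loop: for m in range(len(lst) - 1):
After iteration 1: m = 0, seen = False
After iteration 2: m = 1, seen = False
After iteration 3: m = 2, seen = False
After iteration 4: m = 3, seen = False
Loop ends.

Final answer: False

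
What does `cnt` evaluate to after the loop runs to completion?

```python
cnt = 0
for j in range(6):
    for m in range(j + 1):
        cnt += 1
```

Let's trace through this code step by step.

Initialize: cnt = 0
Entering loop: for j in range(6):
After iteration 1: j = 0, cnt = 1, m = 0
After iteration 2: j = 1, cnt = 3, m = 1
After iteration 3: j = 2, cnt = 6, m = 2
After iteration 4: j = 3, cnt = 10, m = 3
After iteration 5: j = 4, cnt = 15, m = 4
After iteration 6: j = 5, cnt = 21, m = 5
Loop ends.

Final answer: 21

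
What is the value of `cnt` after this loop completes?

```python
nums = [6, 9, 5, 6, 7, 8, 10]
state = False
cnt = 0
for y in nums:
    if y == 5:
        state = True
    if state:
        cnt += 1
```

Let's trace through this code step by step.

Initialize: nums = [6, 9, 5, 6, 7, 8, 10]
Initialize: state = False
Initialize: cnt = 0
Entering loop: for y in nums:
After iteration 1: y = 6, state = False, cnt = 0
After iteration 2: y = 9, state = False, cnt = 0
After iteration 3: y = 5, state = True, cnt = 1
After iteration 4: y = 6, state = True, cnt = 2
After iteration 5: y = 7, state = True, cnt = 3
After iteration 6: y = 8, state = True, cnt = 4
After iteration 7: y = 10, state = True, cnt = 5
Loop ends.

Final answer: 5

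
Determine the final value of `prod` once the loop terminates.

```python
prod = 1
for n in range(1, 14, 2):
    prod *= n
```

Let's trace through this code step by step.

Initialize: prod = 1
Entering loop: for n in range(1, 14, 2):
After iteration 1: n = 1, prod = 1
After iteration 2: n = 3, prod = 3
After iteration 3: n = 5, prod = 15
After iteration 4: n = 7, prod = 105
After iteration 5: n = 9, prod = 945
After iteration 6: n = 11, prod = 10395
After iteration 7: n = 13, prod = 135135
Loop ends.

Final answer: 135135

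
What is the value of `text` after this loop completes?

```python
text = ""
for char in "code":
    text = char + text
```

Let's trace through this code step by step.

Initialize: text = ''
Entering loop: for char in "code":
After iteration 1: char = 'c', text = 'c'
After iteration 2: char = 'o', text = 'oc'
After iteration 3: char = 'd', text = 'doc'
After iteration 4: char = 'e', text = 'edoc'
Loop ends.

Final answer: 'edoc'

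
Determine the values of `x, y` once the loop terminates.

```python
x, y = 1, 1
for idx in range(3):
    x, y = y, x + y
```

Let's trace through this code step by step.

Initialize: x = 1
Initialize: y = 1
Entering loop: for idx in range(3):
After iteration 1: idx = 0, x = 1, y = 2
After iteration 2: idx = 1, x = 2, y = 3
After iteration 3: idx = 2, x = 3, y = 5
Loop ends.

Final answer: 3, 5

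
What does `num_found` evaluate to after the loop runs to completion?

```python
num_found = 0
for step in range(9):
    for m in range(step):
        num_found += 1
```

Let's trace through this code step by step.

Initialize: num_found = 0
Entering loop: for step in range(9):
After iteration 1: step = 0, num_found = 0
After iteration 2: step = 1, num_found = 1, m = 0
After iteration 3: step = 2, num_found = 3, m = 1
After iteration 4: step = 3, num_found = 6, m = 2
After iteration 5: step = 4, num_found = 10, m = 3
After iteration 6: step = 5, num_found = 15, m = 4
After iteration 7: step = 6, num_found = 21, m = 5
After iteration 8: step = 7, num_found = 28, m = 6
After iteration 9: step = 8, num_found = 36, m = 7
Loop ends.

Final answer: 36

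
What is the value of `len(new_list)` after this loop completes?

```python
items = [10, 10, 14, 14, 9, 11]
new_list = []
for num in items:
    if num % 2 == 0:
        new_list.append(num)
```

Let's trace through this code step by step.

Initialize: items = [10, 10, 14, 14, 9, 11]
Initialize: new_list = []
Entering loop: for num in items:
After iteration 1: num = 10, new_list = [10]
After iteration 2: num = 10, new_list = [10, 10]
After iteration 3: num = 14, new_list = [10, 10, 14]
After iteration 4: num = 14, new_list = [10, 10, 14, 14]
After iteration 5: num = 9, new_list = [10, 10, 14, 14]
After iteration 6: num = 11, new_list = [10, 10, 14, 14]
Loop ends.
len(new_list) = 4

Final answer: 4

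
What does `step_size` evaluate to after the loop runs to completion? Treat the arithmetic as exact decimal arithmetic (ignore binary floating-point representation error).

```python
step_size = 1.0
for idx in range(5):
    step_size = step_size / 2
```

Let's trace through this code step by step.

Initialize: step_size = 1.0
Entering loop: for idx in range(5):
After iteration 1: idx = 0, step_size = 0.5
After iteration 2: idx = 1, step_size = 0.25
After iteration 3: idx = 2, step_size = 0.125
After iteration 4: idx = 3, step_size = 0.0625
After iteration 5: idx = 4, step_size = 0.03125
Loop ends.

Final answer: 0.03125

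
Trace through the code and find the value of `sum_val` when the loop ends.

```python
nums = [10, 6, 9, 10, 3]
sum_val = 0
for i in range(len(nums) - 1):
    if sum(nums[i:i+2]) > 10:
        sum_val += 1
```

Let's trace through this code step by step.

Initialize: nums = [10, 6, 9, 10, 3]
Initialize: sum_val = 0
Entering loop: for i in range(len(nums) - 1):
After iteration 1: i = 0, sum_val = 1
After iteration 2: i = 1, sum_val = 2
After iteration 3: i = 2, sum_val = 3
After iteration 4: i = 3, sum_val = 4
Loop ends.

Final answer: 4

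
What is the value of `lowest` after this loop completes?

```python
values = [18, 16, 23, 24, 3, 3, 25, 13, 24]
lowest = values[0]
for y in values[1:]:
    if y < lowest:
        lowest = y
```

Let's trace through this code step by step.

Initialize: values = [18, 16, 23, 24, 3, 3, 25, 13, 24]
Initialize: lowest = 18
Entering loop: for y in values[1:]:
After iteration 1: y = 16, lowest = 16
After iteration 2: y = 23, lowest = 16
After iteration 3: y = 24, lowest = 16
After iteration 4: y = 3, lowest = 3
After iteration 5: y = 3, lowest = 3
After iteration 6: y = 25, lowest = 3
After iteration 7: y = 13, lowest = 3
After iteration 8: y = 24, lowest = 3
Loop ends.

Final answer: 3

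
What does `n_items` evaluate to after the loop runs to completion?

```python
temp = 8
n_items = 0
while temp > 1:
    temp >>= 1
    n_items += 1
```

Let's trace through this code step by step.

Initialize: temp = 8
Initialize: n_items = 0
Entering loop: while temp > 1:
After iteration 1: temp = 4, n_items = 1
After iteration 2: temp = 2, n_items = 2
After iteration 3: temp = 1, n_items = 3
Loop ends.

Final answer: 3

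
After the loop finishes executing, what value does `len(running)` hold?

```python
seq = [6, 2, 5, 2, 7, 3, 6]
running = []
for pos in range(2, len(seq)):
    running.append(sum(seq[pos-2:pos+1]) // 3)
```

Let's trace through this code step by step.

Initialize: seq = [6, 2, 5, 2, 7, 3, 6]
Initialize: running = []
Entering loop: for pos in range(2, len(seq)):
After iteration 1: pos = 2, running = [4]
After iteration 2: pos = 3, running = [4, 3]
After iteration 3: pos = 4, running = [4, 3, 4]
After iteration 4: pos = 5, running = [4, 3, 4, 4]
After iteration 5: pos = 6, running = [4, 3, 4, 4, 5]
Loop ends.
len(running) = 5

Final answer: 5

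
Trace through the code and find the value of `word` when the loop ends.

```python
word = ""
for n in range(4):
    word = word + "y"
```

Let's trace through this code step by step.

Initialize: word = ''
Entering loop: for n in range(4):
After iteration 1: n = 0, word = 'y'
After iteration 2: n = 1, word = 'yy'
After iteration 3: n = 2, word = 'yyy'
After iteration 4: n = 3, word = 'yyyy'
Loop ends.

Final answer: 'yyyy'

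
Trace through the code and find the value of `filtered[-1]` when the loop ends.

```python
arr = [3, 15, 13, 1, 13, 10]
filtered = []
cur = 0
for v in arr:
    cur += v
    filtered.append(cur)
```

Let's trace through this code step by step.

Initialize: arr = [3, 15, 13, 1, 13, 10]
Initialize: filtered = []
Initialize: cur = 0
Entering loop: for v in arr:
After iteration 1: v = 3, filtered = [3], cur = 3
After iteration 2: v = 15, filtered = [3, 18], cur = 18
After iteration 3: v = 13, filtered = [3, 18, 31], cur = 31
After iteration 4: v = 1, filtered = [3, 18, 31, 32], cur = 32
After iteration 5: v = 13, filtered = [3, 18, 31, 32, 45], cur = 45
After iteration 6: v = 10, filtered = [3, 18, 31, 32, 45, 55], cur = 55
Loop ends.
filtered[-1] = 55

Final answer: 55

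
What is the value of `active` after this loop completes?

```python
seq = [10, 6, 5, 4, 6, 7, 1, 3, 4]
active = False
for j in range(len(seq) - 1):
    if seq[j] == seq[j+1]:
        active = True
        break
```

Let's trace through this code step by step.

Initialize: seq = [10, 6, 5, 4, 6, 7, 1, 3, 4]
Initialize: active = False
Entering loop: for j in range(len(seq) - 1):
After iteration 1: j = 0, active = False
After iteration 2: j = 1, active = False
After iteration 3: j = 2, active = False
After iteration 4: j = 3, active = False
After iteration 5: j = 4, active = False
After iteration 6: j = 5, active = False
After iteration 7: j = 6, active = False
After iteration 8: j = 7, active = False
Loop ends.

Final answer: False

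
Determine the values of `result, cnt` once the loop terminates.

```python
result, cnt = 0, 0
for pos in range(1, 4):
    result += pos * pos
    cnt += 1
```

Let's trace through this code step by step.

Initialize: result = 0
Initialize: cnt = 0
Entering loop: for pos in range(1, 4):
After iteration 1: pos = 1, result = 1, cnt = 1
After iteration 2: pos = 2, result = 5, cnt = 2
After iteration 3: pos = 3, result = 14, cnt = 3
Loop ends.

Final answer: 14, 3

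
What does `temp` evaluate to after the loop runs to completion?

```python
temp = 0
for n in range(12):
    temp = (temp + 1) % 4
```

Let's trace through this code step by step.

Initialize: temp = 0
Entering loop: for n in range(12):
After iteration 1: n = 0, temp = 1
After iteration 2: n = 1, temp = 2
After iteration 3: n = 2, temp = 3
After iteration 4: n = 3, temp = 0
After iteration 5: n = 4, temp = 1
After iteration 6: n = 5, temp = 2
After iteration 7: n = 6, temp = 3
After iteration 8: n = 7, temp = 0
After iteration 9: n = 8, temp = 1
After iteration 10: n = 9, temp = 2
After iteration 11: n = 10, temp = 3
After iteration 12: n = 11, temp = 0
Loop ends.

Final answer: 0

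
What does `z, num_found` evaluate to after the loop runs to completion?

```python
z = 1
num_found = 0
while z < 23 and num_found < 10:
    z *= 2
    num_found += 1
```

Let's trace through this code step by step.

Initialize: z = 1
Initialize: num_found = 0
Entering loop: while z < 23 and num_found < 10:
After iteration 1: z = 2, num_found = 1
After iteration 2: z = 4, num_found = 2
After iteration 3: z = 8, num_found = 3
After iteration 4: z = 16, num_found = 4
After iteration 5: z = 32, num_found = 5
Loop ends.

Final answer: 32, 5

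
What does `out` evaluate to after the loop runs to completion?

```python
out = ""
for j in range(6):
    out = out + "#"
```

Let's trace through this code step by step.

Initialize: out = ''
Entering loop: for j in range(6):
After iteration 1: j = 0, out = '#'
After iteration 2: j = 1, out = '##'
After iteration 3: j = 2, out = '###'
After iteration 4: j = 3, out = '####'
After iteration 5: j = 4, out = '#####'
After iteration 6: j = 5, out = '######'
Loop ends.

Final answer: '######'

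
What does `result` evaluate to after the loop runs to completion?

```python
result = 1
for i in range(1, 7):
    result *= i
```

Let's trace through this code step by step.

Initialize: result = 1
Entering loop: for i in range(1, 7):
After iteration 1: i = 1, result = 1
After iteration 2: i = 2, result = 2
After iteration 3: i = 3, result = 6
After iteration 4: i = 4, result = 24
After iteration 5: i = 5, result = 120
After iteration 6: i = 6, result = 720
Loop ends.

Final answer: 720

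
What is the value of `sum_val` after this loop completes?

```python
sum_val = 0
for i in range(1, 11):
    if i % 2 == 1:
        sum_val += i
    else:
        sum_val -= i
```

Let's trace through this code step by step.

Initialize: sum_val = 0
Entering loop: for i in range(1, 11):
After iteration 1: i = 1, sum_val = 1
After iteration 2: i = 2, sum_val = -1
After iteration 3: i = 3, sum_val = 2
After iteration 4: i = 4, sum_val = -2
After iteration 5: i = 5, sum_val = 3
After iteration 6: i = 6, sum_val = -3
After iteration 7: i = 7, sum_val = 4
After iteration 8: i = 8, sum_val = -4
After iteration 9: i = 9, sum_val = 5
After iteration 10: i = 10, sum_val = -5
Loop ends.

Final answer: -5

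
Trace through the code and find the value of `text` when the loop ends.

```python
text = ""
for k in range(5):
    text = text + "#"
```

Let's trace through this code step by step.

Initialize: text = ''
Entering loop: for k in range(5):
After iteration 1: k = 0, text = '#'
After iteration 2: k = 1, text = '##'
After iteration 3: k = 2, text = '###'
After iteration 4: k = 3, text = '####'
After iteration 5: k = 4, text = '#####'
Loop ends.

Final answer: '#####'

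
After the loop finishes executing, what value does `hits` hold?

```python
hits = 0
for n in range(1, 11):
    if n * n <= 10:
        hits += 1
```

Let's trace through this code step by step.

Initialize: hits = 0
Entering loop: for n in range(1, 11):
After iteration 1: n = 1, hits = 1
After iteration 2: n = 2, hits = 2
After iteration 3: n = 3, hits = 3
After iteration 4: n = 4, hits = 3
After iteration 5: n = 5, hits = 3
After iteration 6: n = 6, hits = 3
After iteration 7: n = 7, hits = 3
After iteration 8: n = 8, hits = 3
After iteration 9: n = 9, hits = 3
After iteration 10: n = 10, hits = 3
Loop ends.

Final answer: 3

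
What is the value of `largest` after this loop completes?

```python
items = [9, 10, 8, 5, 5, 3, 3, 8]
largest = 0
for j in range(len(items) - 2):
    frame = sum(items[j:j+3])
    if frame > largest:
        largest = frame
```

Let's trace through this code step by step.

Initialize: items = [9, 10, 8, 5, 5, 3, 3, 8]
Initialize: largest = 0
Entering loop: for j in range(len(items) - 2):
After iteration 1: j = 0, largest = 27, frame = 27
After iteration 2: j = 1, largest = 27, frame = 23
After iteration 3: j = 2, largest = 27, frame = 18
After iteration 4: j = 3, largest = 27, frame = 13
After iteration 5: j = 4, largest = 27, frame = 11
After iteration 6: j = 5, largest = 27, frame = 14
Loop ends.

Final answer: 27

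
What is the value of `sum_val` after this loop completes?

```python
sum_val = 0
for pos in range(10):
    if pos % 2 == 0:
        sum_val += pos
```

Let's trace through this code step by step.

Initialize: sum_val = 0
Entering loop: for pos in range(10):
After iteration 1: pos = 0, sum_val = 0
After iteration 2: pos = 1, sum_val = 0
After iteration 3: pos = 2, sum_val = 2
After iteration 4: pos = 3, sum_val = 2
After iteration 5: pos = 4, sum_val = 6
After iteration 6: pos = 5, sum_val = 6
After iteration 7: pos = 6, sum_val = 12
After iteration 8: pos = 7, sum_val = 12
After iteration 9: pos = 8, sum_val = 20
After iteration 10: pos = 9, sum_val = 20
Loop ends.

Final answer: 20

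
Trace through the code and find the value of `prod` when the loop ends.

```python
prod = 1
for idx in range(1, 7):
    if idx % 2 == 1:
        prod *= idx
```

Let's trace through this code step by step.

Initialize: prod = 1
Entering loop: for idx in range(1, 7):
After iteration 1: idx = 1, prod = 1
After iteration 2: idx = 2, prod = 1
After iteration 3: idx = 3, prod = 3
After iteration 4: idx = 4, prod = 3
After iteration 5: idx = 5, prod = 15
After iteration 6: idx = 6, prod = 15
Loop ends.

Final answer: 15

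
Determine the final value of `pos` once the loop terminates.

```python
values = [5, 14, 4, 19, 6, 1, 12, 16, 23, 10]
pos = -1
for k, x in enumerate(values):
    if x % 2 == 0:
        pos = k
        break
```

Let's trace through this code step by step.

Initialize: values = [5, 14, 4, 19, 6, 1, 12, 16, 23, 10]
Initialize: pos = -1
Entering loop: for k, x in enumerate(values):
After iteration 1: k = 0, x = 5, pos = -1
After iteration 2: k = 1, x = 14, pos = 1
Loop ends.

Final answer: 1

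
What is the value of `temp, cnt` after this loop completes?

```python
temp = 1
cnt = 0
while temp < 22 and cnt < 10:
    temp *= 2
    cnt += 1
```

Let's trace through this code step by step.

Initialize: temp = 1
Initialize: cnt = 0
Entering loop: while temp < 22 and cnt < 10:
After iteration 1: temp = 2, cnt = 1
After iteration 2: temp = 4, cnt = 2
After iteration 3: temp = 8, cnt = 3
After iteration 4: temp = 16, cnt = 4
After iteration 5: temp = 32, cnt = 5
Loop ends.

Final answer: 32, 5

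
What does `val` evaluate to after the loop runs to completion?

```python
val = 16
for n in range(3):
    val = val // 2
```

Let's trace through this code step by step.

Initialize: val = 16
Entering loop: for n in range(3):
After iteration 1: n = 0, val = 8
After iteration 2: n = 1, val = 4
After iteration 3: n = 2, val = 2
Loop ends.

Final answer: 2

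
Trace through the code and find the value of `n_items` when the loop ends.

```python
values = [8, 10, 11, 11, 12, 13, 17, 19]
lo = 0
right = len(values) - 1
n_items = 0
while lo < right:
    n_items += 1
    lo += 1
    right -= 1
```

Let's trace through this code step by step.

Initialize: values = [8, 10, 11, 11, 12, 13, 17, 19]
Initialize: lo = 0
Initialize: right = 7
Initialize: n_items = 0
Entering loop: while lo < right:
After iteration 1: lo = 1, right = 6, n_items = 1
After iteration 2: lo = 2, right = 5, n_items = 2
After iteration 3: lo = 3, right = 4, n_items = 3
After iteration 4: lo = 4, right = 3, n_items = 4
Loop ends.

Final answer: 4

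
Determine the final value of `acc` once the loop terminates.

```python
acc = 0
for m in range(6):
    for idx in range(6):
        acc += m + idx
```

Let's trace through this code step by step.

Initialize: acc = 0
Entering loop: for m in range(6):
After iteration 1: m = 0, acc = 15
After iteration 2: m = 1, acc = 36
After iteration 3: m = 2, acc = 63
After iteration 4: m = 3, acc = 96
After iteration 5: m = 4, acc = 135
After iteration 6: m = 5, acc = 180
Loop ends.

Final answer: 180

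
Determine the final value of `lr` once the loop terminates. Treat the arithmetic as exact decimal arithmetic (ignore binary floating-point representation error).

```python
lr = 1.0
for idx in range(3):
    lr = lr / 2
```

Let's trace through this code step by step.

Initialize: lr = 1.0
Entering loop: for idx in range(3):
After iteration 1: idx = 0, lr = 0.5
After iteration 2: idx = 1, lr = 0.25
After iteration 3: idx = 2, lr = 0.125
Loop ends.

Final answer: 0.125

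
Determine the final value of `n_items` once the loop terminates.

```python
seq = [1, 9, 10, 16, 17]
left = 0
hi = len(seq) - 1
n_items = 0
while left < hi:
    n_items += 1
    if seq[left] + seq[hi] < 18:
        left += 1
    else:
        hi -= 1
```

Let's trace through this code step by step.

Initialize: seq = [1, 9, 10, 16, 17]
Initialize: left = 0
Initialize: hi = 4
Initialize: n_items = 0
Entering loop: while left < hi:
After iteration 1: left = 0, hi = 3, n_items = 1
After iteration 2: left = 1, hi = 3, n_items = 2
After iteration 3: left = 1, hi = 2, n_items = 3
After iteration 4: left = 1, hi = 1, n_items = 4
Loop ends.

Final answer: 4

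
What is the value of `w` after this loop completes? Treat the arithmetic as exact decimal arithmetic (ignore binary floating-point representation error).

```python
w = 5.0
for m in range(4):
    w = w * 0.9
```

Let's trace through this code step by step.

Initialize: w = 5.0
Entering loop: for m in range(4):
After iteration 1: m = 0, w = 4.5
After iteration 2: m = 1, w = 4.05
After iteration 3: m = 2, w = 3.645
After iteration 4: m = 3, w = 3.2805
Loop ends.

Final answer: 3.2805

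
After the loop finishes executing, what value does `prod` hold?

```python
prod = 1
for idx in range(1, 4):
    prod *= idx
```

Let's trace through this code step by step.

Initialize: prod = 1
Entering loop: for idx in range(1, 4):
After iteration 1: idx = 1, prod = 1
After iteration 2: idx = 2, prod = 2
After iteration 3: idx = 3, prod = 6
Loop ends.

Final answer: 6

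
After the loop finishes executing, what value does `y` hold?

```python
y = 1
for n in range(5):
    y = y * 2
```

Let's trace through this code step by step.

Initialize: y = 1
Entering loop: for n in range(5):
After iteration 1: n = 0, y = 2
After iteration 2: n = 1, y = 4
After iteration 3: n = 2, y = 8
After iteration 4: n = 3, y = 16
After iteration 5: n = 4, y = 32
Loop ends.

Final answer: 32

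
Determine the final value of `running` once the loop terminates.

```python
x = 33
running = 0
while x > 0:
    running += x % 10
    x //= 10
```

Let's trace through this code step by step.

Initialize: x = 33
Initialize: running = 0
Entering loop: while x > 0:
After iteration 1: x = 3, running = 3
After iteration 2: x = 0, running = 6
Loop ends.

Final answer: 6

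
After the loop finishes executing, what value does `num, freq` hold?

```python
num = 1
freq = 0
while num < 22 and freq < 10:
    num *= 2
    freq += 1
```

Let's trace through this code step by step.

Initialize: num = 1
Initialize: freq = 0
Entering loop: while num < 22 and freq < 10:
After iteration 1: num = 2, freq = 1
After iteration 2: num = 4, freq = 2
After iteration 3: num = 8, freq = 3
After iteration 4: num = 16, freq = 4
After iteration 5: num = 32, freq = 5
Loop ends.

Final answer: 32, 5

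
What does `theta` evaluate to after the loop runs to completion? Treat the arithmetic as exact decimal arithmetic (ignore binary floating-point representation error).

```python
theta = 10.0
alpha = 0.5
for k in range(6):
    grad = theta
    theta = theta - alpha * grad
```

Let's trace through this code step by step.

Initialize: theta = 10.0
Initialize: alpha = 0.5
Entering loop: for k in range(6):
After iteration 1: k = 0, theta = 5.0, grad = 10.0
After iteration 2: k = 1, theta = 2.5, grad = 5.0
After iteration 3: k = 2, theta = 1.25, grad = 2.5
After iteration 4: k = 3, theta = 0.625, grad = 1.25
After iteration 5: k = 4, theta = 0.3125, grad = 0.625
After iteration 6: k = 5, theta = 0.15625, grad = 0.3125
Loop ends.

Final answer: 0.15625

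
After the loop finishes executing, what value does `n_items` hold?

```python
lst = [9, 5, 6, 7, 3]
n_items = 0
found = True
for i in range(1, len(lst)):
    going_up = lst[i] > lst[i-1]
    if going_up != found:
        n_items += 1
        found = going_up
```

Let's trace through this code step by step.

Initialize: lst = [9, 5, 6, 7, 3]
Initialize: n_items = 0
Initialize: found = True
Entering loop: for i in range(1, len(lst)):
After iteration 1: i = 1, n_items = 1, found = False, going_up = False
After iteration 2: i = 2, n_items = 2, found = True, going_up = True
After iteration 3: i = 3, n_items = 2, found = True, going_up = True
After iteration 4: i = 4, n_items = 3, found = False, going_up = False
Loop ends.

Final answer: 3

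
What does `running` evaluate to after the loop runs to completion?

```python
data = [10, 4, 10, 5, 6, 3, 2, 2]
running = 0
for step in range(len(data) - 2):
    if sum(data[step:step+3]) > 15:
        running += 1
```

Let's trace through this code step by step.

Initialize: data = [10, 4, 10, 5, 6, 3, 2, 2]
Initialize: running = 0
Entering loop: for step in range(len(data) - 2):
After iteration 1: step = 0, running = 1
After iteration 2: step = 1, running = 2
After iteration 3: step = 2, running = 3
After iteration 4: step = 3, running = 3
After iteration 5: step = 4, running = 3
After iteration 6: step = 5, running = 3
Loop ends.

Final answer: 3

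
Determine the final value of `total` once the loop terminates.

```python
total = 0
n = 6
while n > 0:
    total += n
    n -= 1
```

Let's trace through this code step by step.

Initialize: total = 0
Initialize: n = 6
Entering loop: while n > 0:
After iteration 1: total = 6, n = 5
After iteration 2: total = 11, n = 4
After iteration 3: total = 15, n = 3
After iteration 4: total = 18, n = 2
After iteration 5: total = 20, n = 1
After iteration 6: total = 21, n = 0
Loop ends.

Final answer: 21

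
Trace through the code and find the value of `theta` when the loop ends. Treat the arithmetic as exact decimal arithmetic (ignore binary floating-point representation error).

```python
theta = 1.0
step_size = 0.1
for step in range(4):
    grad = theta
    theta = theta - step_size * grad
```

Let's trace through this code step by step.

Initialize: theta = 1.0
Initialize: step_size = 0.1
Entering loop: for step in range(4):
After iteration 1: step = 0, theta = 0.9, grad = 1.0
After iteration 2: step = 1, theta = 0.81, grad = 0.9
After iteration 3: step = 2, theta = 0.729, grad = 0.81
After iteration 4: step = 3, theta = 0.6561, grad = 0.729
Loop ends.

Final answer: 0.6561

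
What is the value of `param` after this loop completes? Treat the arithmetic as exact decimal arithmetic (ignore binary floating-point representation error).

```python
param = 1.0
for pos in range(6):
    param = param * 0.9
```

Let's trace through this code step by step.

Initialize: param = 1.0
Entering loop: for pos in range(6):
After iteration 1: pos = 0, param = 0.9
After iteration 2: pos = 1, param = 0.81
After iteration 3: pos = 2, param = 0.729
After iteration 4: pos = 3, param = 0.6561
After iteration 5: pos = 4, param = 0.59049
After iteration 6: pos = 5, param = 0.531441
Loop ends.

Final answer: 0.531441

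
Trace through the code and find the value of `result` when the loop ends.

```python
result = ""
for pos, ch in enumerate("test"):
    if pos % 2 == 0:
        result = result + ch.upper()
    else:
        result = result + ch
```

Let's trace through this code step by step.

Initialize: result = ''
Entering loop: for pos, ch in enumerate("test"):
After iteration 1: pos = 0, ch = 't', result = 'T'
After iteration 2: pos = 1, ch = 'e', result = 'Te'
After iteration 3: pos = 2, ch = 's', result = 'TeS'
After iteration 4: pos = 3, ch = 't', result = 'TeSt'
Loop ends.

Final answer: 'TeSt'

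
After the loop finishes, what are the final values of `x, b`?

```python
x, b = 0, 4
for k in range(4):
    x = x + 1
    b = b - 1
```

Let's trace through this code step by step.

Initialize: x = 0
Initialize: b = 4
Entering loop: for k in range(4):
After iteration 1: k = 0, x = 1, b = 3
After iteration 2: k = 1, x = 2, b = 2
After iteration 3: k = 2, x = 3, b = 1
After iteration 4: k = 3, x = 4, b = 0
Loop ends.

Final answer: 4, 0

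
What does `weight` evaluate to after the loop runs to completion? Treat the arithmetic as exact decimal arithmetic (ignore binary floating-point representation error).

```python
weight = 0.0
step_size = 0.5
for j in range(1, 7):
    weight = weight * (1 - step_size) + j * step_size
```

Let's trace through this code step by step.

Initialize: weight = 0.0
Initialize: step_size = 0.5
Entering loop: for j in range(1, 7):
After iteration 1: j = 1, weight = 0.5
After iteration 2: j = 2, weight = 1.25
After iteration 3: j = 3, weight = 2.125
After iteration 4: j = 4, weight = 3.0625
After iteration 5: j = 5, weight = 4.03125
After iteration 6: j = 6, weight = 5.015625
Loop ends.

Final answer: 5.015625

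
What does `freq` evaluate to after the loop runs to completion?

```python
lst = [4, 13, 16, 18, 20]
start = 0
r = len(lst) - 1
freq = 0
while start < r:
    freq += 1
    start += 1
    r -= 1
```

Let's trace through this code step by step.

Initialize: lst = [4, 13, 16, 18, 20]
Initialize: start = 0
Initialize: r = 4
Initialize: freq = 0
Entering loop: while start < r:
After iteration 1: start = 1, r = 3, freq = 1
After iteration 2: start = 2, r = 2, freq = 2
Loop ends.

Final answer: 2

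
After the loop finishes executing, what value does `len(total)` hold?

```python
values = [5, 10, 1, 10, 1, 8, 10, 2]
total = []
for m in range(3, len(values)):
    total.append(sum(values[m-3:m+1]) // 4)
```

Let's trace through this code step by step.

Initialize: values = [5, 10, 1, 10, 1, 8, 10, 2]
Initialize: total = []
Entering loop: for m in range(3, len(values)):
After iteration 1: m = 3, total = [6]
After iteration 2: m = 4, total = [6, 5]
After iteration 3: m = 5, total = [6, 5, 5]
After iteration 4: m = 6, total = [6, 5, 5, 7]
After iteration 5: m = 7, total = [6, 5, 5, 7, 5]
Loop ends.
len(total) = 5

Final answer: 5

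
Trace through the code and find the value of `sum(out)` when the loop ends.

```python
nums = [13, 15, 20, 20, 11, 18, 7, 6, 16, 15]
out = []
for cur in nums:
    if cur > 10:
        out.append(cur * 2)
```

Let's trace through this code step by step.

Initialize: nums = [13, 15, 20, 20, 11, 18, 7, 6, 16, 15]
Initialize: out = []
Entering loop: for cur in nums:
After iteration 1: cur = 13, out = [26]
After iteration 2: cur = 15, out = [26, 30]
After iteration 3: cur = 20, out = [26, 30, 40]
After iteration 4: cur = 20, out = [26, 30, 40, 40]
After iteration 5: cur = 11, out = [26, 30, 40, 40, 22]
After iteration 6: cur = 18, out = [26, 30, 40, 40, 22, 36]
After iteration 7: cur = 7, out = [26, 30, 40, 40, 22, 36]
After iteration 8: cur = 6, out = [26, 30, 40, 40, 22, 36]
After iteration 9: cur = 16, out = [26, 30, 40, 40, 22, 36, 32]
After iteration 10: cur = 15, out = [26, 30, 40, 40, 22, 36, 32, 30]
Loop ends.
sum(out) = 256

Final answer: 256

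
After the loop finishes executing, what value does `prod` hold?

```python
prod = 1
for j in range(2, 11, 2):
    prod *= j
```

Let's trace through this code step by step.

Initialize: prod = 1
Entering loop: for j in range(2, 11, 2):
After iteration 1: j = 2, prod = 2
After iteration 2: j = 4, prod = 8
After iteration 3: j = 6, prod = 48
After iteration 4: j = 8, prod = 384
After iteration 5: j = 10, prod = 3840
Loop ends.

Final answer: 3840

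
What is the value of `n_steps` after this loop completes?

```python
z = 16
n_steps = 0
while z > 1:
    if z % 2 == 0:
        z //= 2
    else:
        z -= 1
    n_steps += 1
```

Let's trace through this code step by step.

Initialize: z = 16
Initialize: n_steps = 0
Entering loop: while z > 1:
After iteration 1: z = 8, n_steps = 1
After iteration 2: z = 4, n_steps = 2
After iteration 3: z = 2, n_steps = 3
After iteration 4: z = 1, n_steps = 4
Loop ends.

Final answer: 4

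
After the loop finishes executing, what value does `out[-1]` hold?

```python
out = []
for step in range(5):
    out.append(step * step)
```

Let's trace through this code step by step.

Initialize: out = []
Entering loop: for step in range(5):
After iteration 1: step = 0, out = [0]
After iteration 2: step = 1, out = [0, 1]
After iteration 3: step = 2, out = [0, 1, 4]
After iteration 4: step = 3, out = [0, 1, 4, 9]
After iteration 5: step = 4, out = [0, 1, 4, 9, 16]
Loop ends.
out[-1] = 16

Final answer: 16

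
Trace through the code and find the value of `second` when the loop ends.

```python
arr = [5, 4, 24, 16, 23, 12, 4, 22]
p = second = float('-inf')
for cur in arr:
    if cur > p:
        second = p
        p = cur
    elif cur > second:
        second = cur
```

Let's trace through this code step by step.

Initialize: arr = [5, 4, 24, 16, 23, 12, 4, 22]
Initialize: p = -inf
Initialize: second = -inf
Entering loop: for cur in arr:
After iteration 1: cur = 5, p = 5, second = -inf
After iteration 2: cur = 4, p = 5, second = 4
After iteration 3: cur = 24, p = 24, second = 5
After iteration 4: cur = 16, p = 24, second = 16
After iteration 5: cur = 23, p = 24, second = 23
After iteration 6: cur = 12, p = 24, second = 23
After iteration 7: cur = 4, p = 24, second = 23
After iteration 8: cur = 22, p = 24, second = 23
Loop ends.

Final answer: 23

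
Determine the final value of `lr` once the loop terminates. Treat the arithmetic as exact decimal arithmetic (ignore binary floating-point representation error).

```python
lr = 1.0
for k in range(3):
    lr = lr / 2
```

Let's trace through this code step by step.

Initialize: lr = 1.0
Entering loop: for k in range(3):
After iteration 1: k = 0, lr = 0.5
After iteration 2: k = 1, lr = 0.25
After iteration 3: k = 2, lr = 0.125
Loop ends.

Final answer: 0.125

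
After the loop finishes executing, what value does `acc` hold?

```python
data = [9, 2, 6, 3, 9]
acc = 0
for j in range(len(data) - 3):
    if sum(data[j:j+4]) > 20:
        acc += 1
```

Let's trace through this code step by step.

Initialize: data = [9, 2, 6, 3, 9]
Initialize: acc = 0
Entering loop: for j in range(len(data) - 3):
After iteration 1: j = 0, acc = 0
After iteration 2: j = 1, acc = 0
Loop ends.

Final answer: 0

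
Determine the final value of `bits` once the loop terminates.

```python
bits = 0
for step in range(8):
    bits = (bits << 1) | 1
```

Let's trace through this code step by step.

Initialize: bits = 0
Entering loop: for step in range(8):
After iteration 1: step = 0, bits = 1
After iteration 2: step = 1, bits = 3
After iteration 3: step = 2, bits = 7
After iteration 4: step = 3, bits = 15
After iteration 5: step = 4, bits = 31
After iteration 6: step = 5, bits = 63
After iteration 7: step = 6, bits = 127
After iteration 8: step = 7, bits = 255
Loop ends.

Final answer: 255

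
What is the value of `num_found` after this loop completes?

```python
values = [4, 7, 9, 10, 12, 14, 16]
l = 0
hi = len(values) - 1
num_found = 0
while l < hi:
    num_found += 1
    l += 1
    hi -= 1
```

Let's trace through this code step by step.

Initialize: values = [4, 7, 9, 10, 12, 14, 16]
Initialize: l = 0
Initialize: hi = 6
Initialize: num_found = 0
Entering loop: while l < hi:
After iteration 1: l = 1, hi = 5, num_found = 1
After iteration 2: l = 2, hi = 4, num_found = 2
After iteration 3: l = 3, hi = 3, num_found = 3
Loop ends.

Final answer: 3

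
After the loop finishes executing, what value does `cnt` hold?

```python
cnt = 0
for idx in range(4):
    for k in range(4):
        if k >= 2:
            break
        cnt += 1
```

Let's trace through this code step by step.

Initialize: cnt = 0
Entering loop: for idx in range(4):
After iteration 1: idx = 0, cnt = 2
After iteration 2: idx = 1, cnt = 4
After iteration 3: idx = 2, cnt = 6
After iteration 4: idx = 3, cnt = 8
Loop ends.

Final answer: 8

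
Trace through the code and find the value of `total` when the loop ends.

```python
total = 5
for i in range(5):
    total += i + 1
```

Let's trace through this code step by step.

Initialize: total = 5
Entering loop: for i in range(5):
After iteration 1: i = 0, total = 6
After iteration 2: i = 1, total = 8
After iteration 3: i = 2, total = 11
After iteration 4: i = 3, total = 15
After iteration 5: i = 4, total = 20
Loop ends.

Final answer: 20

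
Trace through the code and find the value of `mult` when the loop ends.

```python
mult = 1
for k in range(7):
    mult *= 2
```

Let's trace through this code step by step.

Initialize: mult = 1
Entering loop: for k in range(7):
After iteration 1: k = 0, mult = 2
After iteration 2: k = 1, mult = 4
After iteration 3: k = 2, mult = 8
After iteration 4: k = 3, mult = 16
After iteration 5: k = 4, mult = 32
After iteration 6: k = 5, mult = 64
After iteration 7: k = 6, mult = 128
Loop ends.

Final answer: 128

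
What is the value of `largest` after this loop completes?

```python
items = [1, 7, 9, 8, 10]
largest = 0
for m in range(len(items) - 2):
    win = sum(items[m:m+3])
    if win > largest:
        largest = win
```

Let's trace through this code step by step.

Initialize: items = [1, 7, 9, 8, 10]
Initialize: largest = 0
Entering loop: for m in range(len(items) - 2):
After iteration 1: m = 0, largest = 17, win = 17
After iteration 2: m = 1, largest = 24, win = 24
After iteration 3: m = 2, largest = 27, win = 27
Loop ends.

Final answer: 27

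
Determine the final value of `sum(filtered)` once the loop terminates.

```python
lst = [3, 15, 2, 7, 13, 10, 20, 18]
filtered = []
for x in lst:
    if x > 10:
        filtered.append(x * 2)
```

Let's trace through this code step by step.

Initialize: lst = [3, 15, 2, 7, 13, 10, 20, 18]
Initialize: filtered = []
Entering loop: for x in lst:
After iteration 1: x = 3, filtered = []
After iteration 2: x = 15, filtered = [30]
After iteration 3: x = 2, filtered = [30]
After iteration 4: x = 7, filtered = [30]
After iteration 5: x = 13, filtered = [30, 26]
After iteration 6: x = 10, filtered = [30, 26]
After iteration 7: x = 20, filtered = [30, 26, 40]
After iteration 8: x = 18, filtered = [30, 26, 40, 36]
Loop ends.
sum(filtered) = 132

Final answer: 132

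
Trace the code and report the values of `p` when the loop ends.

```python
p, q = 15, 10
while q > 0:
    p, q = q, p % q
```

Let's trace through this code step by step.

Initialize: p = 15
Initialize: q = 10
Entering loop: while q > 0:
After iteration 1: p = 10, q = 5
After iteration 2: p = 5, q = 0
Loop ends.

Final answer: 5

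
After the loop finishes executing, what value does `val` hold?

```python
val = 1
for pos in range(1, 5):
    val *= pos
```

Let's trace through this code step by step.

Initialize: val = 1
Entering loop: for pos in range(1, 5):
After iteration 1: pos = 1, val = 1
After iteration 2: pos = 2, val = 2
After iteration 3: pos = 3, val = 6
After iteration 4: pos = 4, val = 24
Loop ends.

Final answer: 24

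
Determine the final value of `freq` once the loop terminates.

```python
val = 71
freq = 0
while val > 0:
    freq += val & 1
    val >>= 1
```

Let's trace through this code step by step.

Initialize: val = 71
Initialize: freq = 0
Entering loop: while val > 0:
After iteration 1: val = 35, freq = 1
After iteration 2: val = 17, freq = 2
After iteration 3: val = 8, freq = 3
After iteration 4: val = 4, freq = 3
After iteration 5: val = 2, freq = 3
After iteration 6: val = 1, freq = 3
After iteration 7: val = 0, freq = 4
Loop ends.

Final answer: 4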